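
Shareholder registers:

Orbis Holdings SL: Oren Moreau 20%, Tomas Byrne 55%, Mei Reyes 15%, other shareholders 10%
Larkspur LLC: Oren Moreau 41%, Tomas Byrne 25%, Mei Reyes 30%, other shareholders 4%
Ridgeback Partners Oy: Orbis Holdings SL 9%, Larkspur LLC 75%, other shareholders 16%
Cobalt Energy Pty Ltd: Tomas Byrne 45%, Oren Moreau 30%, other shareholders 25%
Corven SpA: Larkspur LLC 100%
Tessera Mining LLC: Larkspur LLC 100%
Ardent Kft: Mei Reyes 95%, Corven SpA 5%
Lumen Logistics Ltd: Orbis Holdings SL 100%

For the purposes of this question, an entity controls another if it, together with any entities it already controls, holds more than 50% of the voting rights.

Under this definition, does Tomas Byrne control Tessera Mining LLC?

Tomas holds 55% of Orbis, so Tomas controls Orbis.
Orbis holds 100% of Lumen, so Tomas controls Lumen.
Neither Tomas nor any entity Tomas controls holds any voting interest in Tessera.
So Tomas does not control Tessera.

No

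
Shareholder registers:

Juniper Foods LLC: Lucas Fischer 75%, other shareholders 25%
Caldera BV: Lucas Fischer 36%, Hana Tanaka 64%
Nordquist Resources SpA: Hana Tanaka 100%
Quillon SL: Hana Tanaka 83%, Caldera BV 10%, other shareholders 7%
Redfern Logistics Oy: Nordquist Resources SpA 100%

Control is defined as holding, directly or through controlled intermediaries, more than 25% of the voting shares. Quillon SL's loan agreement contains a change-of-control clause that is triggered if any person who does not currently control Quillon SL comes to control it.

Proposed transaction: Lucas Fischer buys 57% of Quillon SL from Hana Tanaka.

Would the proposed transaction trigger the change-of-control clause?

The purchase adds only to Lucas's holdings (Hana's stake shrinks), so Lucas is the only person who could newly come to control Quillon.
Lucas holds 75% of Juniper, so Lucas controls Juniper.
Lucas holds 36% of Caldera, so Lucas controls Caldera.
In Quillon, Lucas's side holds only 10%, not > 25%.
So before the transaction, Lucas does not control Quillon.
After the purchase, Lucas holds 57% of Quillon directly, and Hana's stake falls to 26%.
Caldera and Lucas together hold 10% + 57% = 67% of Quillon, so Lucas controls Quillon.
Lucas did not control Quillon before and does after, so the clause is triggered.

Yes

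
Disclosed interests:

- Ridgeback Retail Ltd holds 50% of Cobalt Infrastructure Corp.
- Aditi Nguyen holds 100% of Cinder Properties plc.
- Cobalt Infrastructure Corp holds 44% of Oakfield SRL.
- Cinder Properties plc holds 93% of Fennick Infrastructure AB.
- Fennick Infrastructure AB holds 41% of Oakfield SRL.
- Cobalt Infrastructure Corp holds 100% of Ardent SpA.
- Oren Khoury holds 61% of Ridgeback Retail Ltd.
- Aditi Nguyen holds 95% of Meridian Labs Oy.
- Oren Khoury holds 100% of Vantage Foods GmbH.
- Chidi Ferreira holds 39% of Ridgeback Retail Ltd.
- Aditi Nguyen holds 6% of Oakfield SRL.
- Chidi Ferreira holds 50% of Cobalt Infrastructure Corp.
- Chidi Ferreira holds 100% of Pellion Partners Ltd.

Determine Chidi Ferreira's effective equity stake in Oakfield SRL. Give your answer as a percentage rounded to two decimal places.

30.58%

Chidi reaches Oakfield along 2 paths.
Via Ridgeback → Cobalt: 39% × 50% × 44% = 8.58%.
Via Cobalt: 50% × 44% = 22%.
Total: 8.58% + 22% = 30.58%.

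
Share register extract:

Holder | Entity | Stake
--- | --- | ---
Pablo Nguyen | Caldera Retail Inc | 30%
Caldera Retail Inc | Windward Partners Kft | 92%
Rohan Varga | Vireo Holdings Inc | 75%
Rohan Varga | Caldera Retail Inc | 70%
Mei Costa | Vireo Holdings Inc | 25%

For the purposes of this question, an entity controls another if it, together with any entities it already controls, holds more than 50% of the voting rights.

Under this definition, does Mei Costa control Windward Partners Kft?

No

Mei's largest direct stake is 25% in Vireo, which does not meet the threshold, so Mei controls no company.
Neither Mei nor any entity Mei controls holds any voting interest in Windward.
So Mei does not control Windward.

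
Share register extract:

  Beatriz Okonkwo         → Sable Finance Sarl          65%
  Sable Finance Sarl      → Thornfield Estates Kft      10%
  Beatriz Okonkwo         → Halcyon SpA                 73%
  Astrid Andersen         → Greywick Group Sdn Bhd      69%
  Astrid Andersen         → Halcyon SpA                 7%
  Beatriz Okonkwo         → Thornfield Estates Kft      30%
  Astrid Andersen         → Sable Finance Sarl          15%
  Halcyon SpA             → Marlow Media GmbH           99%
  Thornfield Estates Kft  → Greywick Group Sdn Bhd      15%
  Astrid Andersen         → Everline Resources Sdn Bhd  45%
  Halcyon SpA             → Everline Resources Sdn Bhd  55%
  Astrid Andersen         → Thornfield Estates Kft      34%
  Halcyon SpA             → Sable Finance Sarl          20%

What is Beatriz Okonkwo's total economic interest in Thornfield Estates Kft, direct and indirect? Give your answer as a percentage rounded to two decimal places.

Beatriz reaches Thornfield along 3 paths.
Direct stake: 30% = 30%.
Via Halcyon → Sable: 73% × 20% × 10% = 1.46%.
Via Sable: 65% × 10% = 6.5%.
Total: 30% + 1.46% + 6.5% = 37.96%.

37.96%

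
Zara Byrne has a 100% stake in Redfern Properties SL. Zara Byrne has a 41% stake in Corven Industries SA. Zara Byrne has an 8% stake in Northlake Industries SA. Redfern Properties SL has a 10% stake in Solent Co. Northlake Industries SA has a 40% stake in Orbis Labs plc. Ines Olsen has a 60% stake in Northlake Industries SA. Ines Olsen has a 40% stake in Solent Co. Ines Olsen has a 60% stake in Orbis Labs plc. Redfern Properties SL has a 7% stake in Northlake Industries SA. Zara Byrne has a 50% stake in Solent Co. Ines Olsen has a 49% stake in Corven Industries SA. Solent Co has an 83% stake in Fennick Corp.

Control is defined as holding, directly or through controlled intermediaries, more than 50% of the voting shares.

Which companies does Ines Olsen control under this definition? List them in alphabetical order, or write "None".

Ines holds 60% of Northlake, so Ines controls Northlake.
Northlake and Ines together hold 40% + 60% = 100% of Orbis, so Ines controls Orbis.
No other company's threshold is met.

Northlake Industries SA, Orbis Labs plc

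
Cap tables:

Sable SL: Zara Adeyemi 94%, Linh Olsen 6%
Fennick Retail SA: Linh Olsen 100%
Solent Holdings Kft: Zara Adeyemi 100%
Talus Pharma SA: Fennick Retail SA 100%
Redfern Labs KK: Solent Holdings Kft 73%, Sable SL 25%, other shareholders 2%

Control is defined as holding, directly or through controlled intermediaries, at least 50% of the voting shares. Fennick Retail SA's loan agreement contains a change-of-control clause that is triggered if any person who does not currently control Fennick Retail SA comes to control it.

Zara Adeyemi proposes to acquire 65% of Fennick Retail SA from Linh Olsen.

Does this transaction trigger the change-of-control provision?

Yes

The purchase adds only to Zara's holdings (Linh's stake shrinks), so Zara is the only person who could newly come to control Fennick.
Zara holds 94% of Sable, so Zara controls Sable.
Zara holds 100% of Solent, so Zara controls Solent.
Solent and Sable together hold 73% + 25% = 98% of Redfern, so Zara controls Redfern.
Neither Zara nor any entity Zara controls holds any voting interest in Fennick.
So before the transaction, Zara does not control Fennick.
After the purchase, Zara holds 65% of Fennick directly, and Linh's stake falls to 35%.
Zara holds 65% of Fennick, so Zara controls Fennick.
Zara did not control Fennick before and does after, so the clause is triggered.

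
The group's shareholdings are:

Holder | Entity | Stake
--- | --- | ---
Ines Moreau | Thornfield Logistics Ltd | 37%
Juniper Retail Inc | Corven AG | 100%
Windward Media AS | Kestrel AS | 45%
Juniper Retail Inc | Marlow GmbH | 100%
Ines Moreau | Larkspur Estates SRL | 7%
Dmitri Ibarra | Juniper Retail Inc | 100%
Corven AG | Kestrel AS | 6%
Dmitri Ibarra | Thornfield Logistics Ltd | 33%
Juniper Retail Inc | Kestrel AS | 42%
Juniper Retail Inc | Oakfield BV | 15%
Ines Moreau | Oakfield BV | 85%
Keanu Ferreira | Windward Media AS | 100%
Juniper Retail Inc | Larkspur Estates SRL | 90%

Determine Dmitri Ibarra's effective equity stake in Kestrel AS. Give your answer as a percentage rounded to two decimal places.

48.00%

Dmitri reaches Kestrel along 2 paths.
Via Juniper: 100% × 42% = 42%.
Via Juniper → Corven: 100% × 100% × 6% = 6%.
Total: 42% + 6% = 48%.
Rounded: 48.00%.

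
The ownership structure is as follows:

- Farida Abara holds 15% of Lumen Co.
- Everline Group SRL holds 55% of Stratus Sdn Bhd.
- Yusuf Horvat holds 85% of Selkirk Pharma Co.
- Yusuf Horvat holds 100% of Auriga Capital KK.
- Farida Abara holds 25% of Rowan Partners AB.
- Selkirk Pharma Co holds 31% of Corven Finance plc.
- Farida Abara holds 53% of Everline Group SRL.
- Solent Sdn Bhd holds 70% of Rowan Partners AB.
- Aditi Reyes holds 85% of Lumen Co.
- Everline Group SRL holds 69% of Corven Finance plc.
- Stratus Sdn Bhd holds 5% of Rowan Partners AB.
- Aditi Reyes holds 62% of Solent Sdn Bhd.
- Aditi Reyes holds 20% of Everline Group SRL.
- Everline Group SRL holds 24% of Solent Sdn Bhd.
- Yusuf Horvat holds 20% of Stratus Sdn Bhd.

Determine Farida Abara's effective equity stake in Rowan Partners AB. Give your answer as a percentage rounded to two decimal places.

35.36%

Farida reaches Rowan along 3 paths.
Direct stake: 25% = 25%.
Via Everline → Solent: 53% × 24% × 70% = 8.904%.
Via Everline → Stratus: 53% × 55% × 5% = 1.4575%.
Total: 25% + 8.904% + 1.4575% = 35.3615%.
Rounded: 35.36%.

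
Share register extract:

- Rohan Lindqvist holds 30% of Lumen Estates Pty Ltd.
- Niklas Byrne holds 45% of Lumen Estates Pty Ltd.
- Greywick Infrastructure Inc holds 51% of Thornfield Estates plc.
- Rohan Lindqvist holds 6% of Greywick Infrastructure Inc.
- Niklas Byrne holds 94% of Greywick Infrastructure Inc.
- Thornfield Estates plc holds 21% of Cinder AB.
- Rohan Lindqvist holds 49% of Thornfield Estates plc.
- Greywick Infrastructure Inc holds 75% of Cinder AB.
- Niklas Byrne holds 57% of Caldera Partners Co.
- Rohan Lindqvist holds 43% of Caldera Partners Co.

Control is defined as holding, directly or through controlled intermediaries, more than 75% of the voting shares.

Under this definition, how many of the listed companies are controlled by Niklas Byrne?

1

Niklas holds 94% of Greywick, so Niklas controls Greywick.
No other company's threshold is met.
Niklas controls 1 company.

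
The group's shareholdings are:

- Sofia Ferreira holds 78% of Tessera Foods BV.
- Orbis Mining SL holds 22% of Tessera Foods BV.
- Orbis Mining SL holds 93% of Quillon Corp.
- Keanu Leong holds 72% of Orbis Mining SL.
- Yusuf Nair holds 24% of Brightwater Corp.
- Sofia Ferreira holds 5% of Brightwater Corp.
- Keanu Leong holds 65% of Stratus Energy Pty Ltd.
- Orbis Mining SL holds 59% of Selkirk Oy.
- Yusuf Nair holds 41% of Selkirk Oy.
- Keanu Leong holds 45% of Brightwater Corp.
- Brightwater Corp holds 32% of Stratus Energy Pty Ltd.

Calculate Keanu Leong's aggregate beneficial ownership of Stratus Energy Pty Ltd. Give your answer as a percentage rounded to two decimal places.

79.40%

Keanu reaches Stratus along 2 paths.
Via Brightwater: 45% × 32% = 14.4%.
Direct stake: 65% = 65%.
Total: 14.4% + 65% = 79.4%.
Rounded: 79.40%.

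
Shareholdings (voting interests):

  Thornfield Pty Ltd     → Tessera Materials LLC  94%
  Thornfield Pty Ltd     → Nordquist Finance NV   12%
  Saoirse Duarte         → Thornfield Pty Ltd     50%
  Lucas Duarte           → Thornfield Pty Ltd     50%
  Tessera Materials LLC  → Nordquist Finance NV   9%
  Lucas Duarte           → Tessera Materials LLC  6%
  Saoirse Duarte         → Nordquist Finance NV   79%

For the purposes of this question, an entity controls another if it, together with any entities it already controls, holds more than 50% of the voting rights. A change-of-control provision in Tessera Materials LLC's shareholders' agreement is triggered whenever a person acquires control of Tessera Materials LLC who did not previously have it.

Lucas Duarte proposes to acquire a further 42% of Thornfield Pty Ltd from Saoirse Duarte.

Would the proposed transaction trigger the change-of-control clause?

The purchase adds only to Lucas's holdings (Saoirse's stake shrinks), so Lucas is the only person who could newly come to control Tessera.
Lucas's largest direct stake is 50% in Thornfield, which does not meet the threshold, so Lucas controls no company.
In Tessera, Lucas's side holds only 6%, not > 50%.
So before the transaction, Lucas does not control Tessera.
After the purchase, Lucas's direct stake in Thornfield rises to 50% + 42% = 92%, and Saoirse's stake falls to 8%.
Lucas holds 92% of Thornfield, so Lucas controls Thornfield.
Thornfield and Lucas together hold 94% + 6% = 100% of Tessera, so Lucas controls Tessera.
Lucas did not control Tessera before and does after, so the clause is triggered.

Yes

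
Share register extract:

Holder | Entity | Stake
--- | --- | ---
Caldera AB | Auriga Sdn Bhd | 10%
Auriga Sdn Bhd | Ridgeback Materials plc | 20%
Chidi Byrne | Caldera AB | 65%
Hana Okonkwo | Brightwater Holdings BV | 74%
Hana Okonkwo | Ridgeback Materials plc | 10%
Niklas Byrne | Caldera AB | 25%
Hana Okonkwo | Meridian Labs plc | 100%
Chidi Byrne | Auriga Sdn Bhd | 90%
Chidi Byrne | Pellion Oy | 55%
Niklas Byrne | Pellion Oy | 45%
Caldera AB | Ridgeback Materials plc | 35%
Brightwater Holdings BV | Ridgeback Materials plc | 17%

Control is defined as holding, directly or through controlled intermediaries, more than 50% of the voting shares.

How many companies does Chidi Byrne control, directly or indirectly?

Chidi holds 65% of Caldera, so Chidi controls Caldera.
Chidi holds 55% of Pellion, so Chidi controls Pellion.
Chidi and Caldera together hold 90% + 10% = 100% of Auriga, so Chidi controls Auriga.
Auriga and Caldera together hold 20% + 35% = 55% of Ridgeback, so Chidi controls Ridgeback.
No other company's threshold is met.
Chidi controls 4 companies.

4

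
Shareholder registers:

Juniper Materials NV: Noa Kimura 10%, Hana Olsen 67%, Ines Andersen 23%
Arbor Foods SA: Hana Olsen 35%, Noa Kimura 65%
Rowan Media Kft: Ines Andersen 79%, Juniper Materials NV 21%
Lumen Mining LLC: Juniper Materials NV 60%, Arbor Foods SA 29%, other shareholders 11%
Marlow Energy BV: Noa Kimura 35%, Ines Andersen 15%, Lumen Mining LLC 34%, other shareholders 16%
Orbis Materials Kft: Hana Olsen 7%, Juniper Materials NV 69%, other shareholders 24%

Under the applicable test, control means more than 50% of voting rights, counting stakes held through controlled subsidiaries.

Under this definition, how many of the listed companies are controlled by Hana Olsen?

3

Hana holds 67% of Juniper, so Hana controls Juniper.
Juniper holds 60% of Lumen, so Hana controls Lumen.
Hana and Juniper together hold 7% + 69% = 76% of Orbis, so Hana controls Orbis.
No other company's threshold is met.
Hana controls 3 companies.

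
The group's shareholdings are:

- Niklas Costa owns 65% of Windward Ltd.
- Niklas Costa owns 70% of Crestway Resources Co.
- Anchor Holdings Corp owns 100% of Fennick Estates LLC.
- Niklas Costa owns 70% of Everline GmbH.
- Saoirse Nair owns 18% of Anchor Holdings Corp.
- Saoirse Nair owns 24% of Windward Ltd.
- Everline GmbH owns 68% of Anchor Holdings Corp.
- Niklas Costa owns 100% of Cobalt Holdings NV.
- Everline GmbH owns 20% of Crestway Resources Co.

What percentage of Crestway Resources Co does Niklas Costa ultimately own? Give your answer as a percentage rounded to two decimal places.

Niklas reaches Crestway along 2 paths.
Direct stake: 70% = 70%.
Via Everline: 70% × 20% = 14%.
Total: 70% + 14% = 84%.
Rounded: 84.00%.

84.00%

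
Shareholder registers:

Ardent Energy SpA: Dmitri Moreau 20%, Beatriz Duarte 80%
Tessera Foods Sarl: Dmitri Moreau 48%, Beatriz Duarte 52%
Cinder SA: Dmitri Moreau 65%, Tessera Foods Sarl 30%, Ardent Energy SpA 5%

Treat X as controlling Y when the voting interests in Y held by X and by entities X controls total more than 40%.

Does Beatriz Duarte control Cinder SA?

Beatriz holds 80% of Ardent, so Beatriz controls Ardent.
Beatriz holds 52% of Tessera, so Beatriz controls Tessera.
In Cinder, Beatriz's side holds only 30% + 5% = 35%, not > 40%.
So Beatriz does not control Cinder.

No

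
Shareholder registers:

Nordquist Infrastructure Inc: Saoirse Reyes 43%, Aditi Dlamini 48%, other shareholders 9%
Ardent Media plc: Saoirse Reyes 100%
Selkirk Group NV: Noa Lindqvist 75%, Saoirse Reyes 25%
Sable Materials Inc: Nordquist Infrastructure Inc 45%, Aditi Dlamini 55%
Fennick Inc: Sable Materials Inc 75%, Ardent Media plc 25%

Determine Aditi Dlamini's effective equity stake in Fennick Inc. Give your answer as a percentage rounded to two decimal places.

Aditi reaches Fennick along 2 paths.
Via Nordquist → Sable: 48% × 45% × 75% = 16.2%.
Via Sable: 55% × 75% = 41.25%.
Total: 16.2% + 41.25% = 57.45%.

57.45%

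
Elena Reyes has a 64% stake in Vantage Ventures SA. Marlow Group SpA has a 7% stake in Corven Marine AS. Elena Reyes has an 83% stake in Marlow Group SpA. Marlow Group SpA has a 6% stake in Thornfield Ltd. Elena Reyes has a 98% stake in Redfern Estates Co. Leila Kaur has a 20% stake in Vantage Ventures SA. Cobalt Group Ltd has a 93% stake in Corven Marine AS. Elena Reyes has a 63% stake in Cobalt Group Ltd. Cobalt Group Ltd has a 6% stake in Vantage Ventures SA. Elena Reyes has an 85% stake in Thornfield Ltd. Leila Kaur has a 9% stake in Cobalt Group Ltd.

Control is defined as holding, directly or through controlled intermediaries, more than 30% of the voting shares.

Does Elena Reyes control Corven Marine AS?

Elena holds 83% of Marlow, so Elena controls Marlow.
Elena holds 63% of Cobalt, so Elena controls Cobalt.
Marlow and Cobalt together hold 7% + 93% = 100% of Corven, so Elena controls Corven.

Yes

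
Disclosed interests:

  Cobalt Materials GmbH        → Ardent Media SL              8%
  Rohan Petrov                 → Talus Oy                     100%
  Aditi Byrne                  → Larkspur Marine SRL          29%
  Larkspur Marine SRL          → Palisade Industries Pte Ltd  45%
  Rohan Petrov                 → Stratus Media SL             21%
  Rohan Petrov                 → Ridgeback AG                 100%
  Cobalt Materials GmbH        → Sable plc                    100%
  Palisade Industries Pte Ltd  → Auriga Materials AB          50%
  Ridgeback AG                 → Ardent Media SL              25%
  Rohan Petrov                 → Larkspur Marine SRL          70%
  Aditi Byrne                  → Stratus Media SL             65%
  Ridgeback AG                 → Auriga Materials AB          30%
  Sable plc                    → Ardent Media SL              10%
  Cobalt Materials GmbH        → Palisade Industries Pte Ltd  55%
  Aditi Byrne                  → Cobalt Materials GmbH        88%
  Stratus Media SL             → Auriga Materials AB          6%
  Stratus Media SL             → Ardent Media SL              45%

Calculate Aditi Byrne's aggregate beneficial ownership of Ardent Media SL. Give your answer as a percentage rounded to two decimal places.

Aditi reaches Ardent along 3 paths.
Via Stratus: 65% × 45% = 29.25%.
Via Cobalt → Sable: 88% × 100% × 10% = 8.8%.
Via Cobalt: 88% × 8% = 7.04%.
Total: 29.25% + 8.8% + 7.04% = 45.09%.

45.09%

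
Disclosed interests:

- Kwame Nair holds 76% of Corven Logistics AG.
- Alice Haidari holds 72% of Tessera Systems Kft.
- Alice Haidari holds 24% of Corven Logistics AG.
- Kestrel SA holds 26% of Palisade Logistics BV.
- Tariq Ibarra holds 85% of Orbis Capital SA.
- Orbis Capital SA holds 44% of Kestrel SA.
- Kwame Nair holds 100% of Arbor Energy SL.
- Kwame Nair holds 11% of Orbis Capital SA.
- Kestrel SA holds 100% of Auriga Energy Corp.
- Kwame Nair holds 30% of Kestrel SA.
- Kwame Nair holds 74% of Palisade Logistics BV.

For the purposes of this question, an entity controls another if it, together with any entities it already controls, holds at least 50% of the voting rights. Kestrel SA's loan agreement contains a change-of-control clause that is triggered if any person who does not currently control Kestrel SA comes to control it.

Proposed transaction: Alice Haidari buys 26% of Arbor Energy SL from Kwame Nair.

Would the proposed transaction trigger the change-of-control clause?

No

The purchase adds only to Alice's holdings (Kwame's stake shrinks), so Alice is the only person who could newly come to control Kestrel.
Alice holds 72% of Tessera, so Alice controls Tessera.
Neither Alice nor any entity Alice controls holds any voting interest in Kestrel.
So before the transaction, Alice does not control Kestrel.
After the purchase, Alice holds 26% of Arbor directly, and Kwame's stake falls to 74%.
Alice's side now holds 26% of Arbor, not ≥ 50%, so Alice still does not control Arbor.
After the transaction, neither Alice nor any entity Alice controls holds a voting interest in Kestrel, so Alice still does not control it.
No new person acquires control, so the clause is not triggered.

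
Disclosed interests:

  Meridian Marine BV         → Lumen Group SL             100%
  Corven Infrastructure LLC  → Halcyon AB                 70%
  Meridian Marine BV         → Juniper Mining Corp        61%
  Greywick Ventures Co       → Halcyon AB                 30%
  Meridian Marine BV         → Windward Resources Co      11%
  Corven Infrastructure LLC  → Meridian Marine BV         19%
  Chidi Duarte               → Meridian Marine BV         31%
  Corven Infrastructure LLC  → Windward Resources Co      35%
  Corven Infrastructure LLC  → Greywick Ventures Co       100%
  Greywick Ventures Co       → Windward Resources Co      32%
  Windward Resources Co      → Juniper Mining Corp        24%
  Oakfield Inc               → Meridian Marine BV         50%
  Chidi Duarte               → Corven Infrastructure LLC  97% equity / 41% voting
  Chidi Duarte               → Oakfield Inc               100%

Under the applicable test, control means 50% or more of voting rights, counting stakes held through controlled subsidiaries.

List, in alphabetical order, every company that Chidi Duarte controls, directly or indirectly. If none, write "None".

Chidi holds 100% of Oakfield, so Chidi controls Oakfield.
Chidi and Oakfield together hold 31% + 50% = 81% of Meridian, so Chidi controls Meridian.
Meridian holds 61% of Juniper, so Chidi controls Juniper.
Meridian holds 100% of Lumen, so Chidi controls Lumen.
No other company's threshold is met.

Juniper Mining Corp, Lumen Group SL, Meridian Marine BV, Oakfield Inc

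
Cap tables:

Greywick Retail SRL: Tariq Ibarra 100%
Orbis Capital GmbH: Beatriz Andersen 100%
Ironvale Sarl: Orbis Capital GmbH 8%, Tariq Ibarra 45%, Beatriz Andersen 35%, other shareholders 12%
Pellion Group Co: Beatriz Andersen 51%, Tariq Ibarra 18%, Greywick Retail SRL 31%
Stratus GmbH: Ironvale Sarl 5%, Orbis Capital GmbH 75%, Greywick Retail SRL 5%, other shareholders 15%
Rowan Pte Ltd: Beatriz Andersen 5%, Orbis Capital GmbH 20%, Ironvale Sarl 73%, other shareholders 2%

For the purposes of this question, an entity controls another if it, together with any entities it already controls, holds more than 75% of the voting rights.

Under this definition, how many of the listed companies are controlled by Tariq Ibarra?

Tariq holds 100% of Greywick, so Tariq controls Greywick.
No other company's threshold is met.
Tariq controls 1 company.

1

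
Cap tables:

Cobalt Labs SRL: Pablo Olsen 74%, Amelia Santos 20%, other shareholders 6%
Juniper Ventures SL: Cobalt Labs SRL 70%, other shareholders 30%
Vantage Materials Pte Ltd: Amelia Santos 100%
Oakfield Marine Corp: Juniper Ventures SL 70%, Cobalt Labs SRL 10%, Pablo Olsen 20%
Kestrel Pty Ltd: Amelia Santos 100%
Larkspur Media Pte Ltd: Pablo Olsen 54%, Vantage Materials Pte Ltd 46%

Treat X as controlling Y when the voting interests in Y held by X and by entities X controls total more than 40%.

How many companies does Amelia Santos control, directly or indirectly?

Amelia holds 100% of Vantage, so Amelia controls Vantage.
Amelia holds 100% of Kestrel, so Amelia controls Kestrel.
Vantage holds 46% of Larkspur, so Amelia controls Larkspur.
No other company's threshold is met.
Amelia controls 3 companies.

3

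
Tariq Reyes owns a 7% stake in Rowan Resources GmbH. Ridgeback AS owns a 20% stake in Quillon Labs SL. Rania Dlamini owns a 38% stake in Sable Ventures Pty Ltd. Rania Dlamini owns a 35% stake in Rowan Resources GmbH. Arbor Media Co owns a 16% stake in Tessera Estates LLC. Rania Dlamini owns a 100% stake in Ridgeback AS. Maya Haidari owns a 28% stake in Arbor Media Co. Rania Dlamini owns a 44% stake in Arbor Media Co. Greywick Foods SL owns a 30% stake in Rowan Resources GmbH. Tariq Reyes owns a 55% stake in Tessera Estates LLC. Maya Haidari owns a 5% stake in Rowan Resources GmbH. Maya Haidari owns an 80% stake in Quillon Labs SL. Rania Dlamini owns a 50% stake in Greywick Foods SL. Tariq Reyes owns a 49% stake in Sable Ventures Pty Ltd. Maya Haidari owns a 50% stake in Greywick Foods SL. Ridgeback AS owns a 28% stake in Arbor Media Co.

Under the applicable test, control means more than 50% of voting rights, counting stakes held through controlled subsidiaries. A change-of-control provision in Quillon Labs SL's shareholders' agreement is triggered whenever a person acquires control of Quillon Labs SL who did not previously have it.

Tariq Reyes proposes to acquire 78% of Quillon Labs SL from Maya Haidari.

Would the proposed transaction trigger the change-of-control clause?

The purchase adds only to Tariq's holdings (Maya's stake shrinks), so Tariq is the only person who could newly come to control Quillon.
Tariq holds 55% of Tessera, so Tariq controls Tessera.
Neither Tariq nor any entity Tariq controls holds any voting interest in Quillon.
So before the transaction, Tariq does not control Quillon.
After the purchase, Tariq holds 78% of Quillon directly, and Maya's stake falls to 2%.
Tariq holds 78% of Quillon, so Tariq controls Quillon.
Tariq did not control Quillon before and does after, so the clause is triggered.

Yes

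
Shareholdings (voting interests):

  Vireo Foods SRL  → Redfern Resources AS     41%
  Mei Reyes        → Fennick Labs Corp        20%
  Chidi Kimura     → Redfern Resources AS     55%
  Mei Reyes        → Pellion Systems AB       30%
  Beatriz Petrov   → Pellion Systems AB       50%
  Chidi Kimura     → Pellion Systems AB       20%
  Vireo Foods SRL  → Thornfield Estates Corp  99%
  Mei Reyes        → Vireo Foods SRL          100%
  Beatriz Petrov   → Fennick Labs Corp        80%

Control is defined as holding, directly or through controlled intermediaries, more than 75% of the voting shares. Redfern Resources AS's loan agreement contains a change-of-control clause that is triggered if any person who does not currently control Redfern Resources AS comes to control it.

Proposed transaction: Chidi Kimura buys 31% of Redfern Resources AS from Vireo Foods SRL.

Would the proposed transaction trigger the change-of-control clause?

Yes

The purchase adds only to Chidi's holdings (Vireo's stake shrinks), so Chidi is the only person who could newly come to control Redfern.
Chidi's largest direct stake is 55% in Redfern, which does not meet the threshold, so Chidi controls no company.
In Redfern, Chidi's side holds only 55%, not > 75%.
So before the transaction, Chidi does not control Redfern.
After the purchase, Chidi's direct stake in Redfern rises to 55% + 31% = 86%, and Vireo's stake falls to 10%.
Chidi holds 86% of Redfern, so Chidi controls Redfern.
Chidi did not control Redfern before and does after, so the clause is triggered.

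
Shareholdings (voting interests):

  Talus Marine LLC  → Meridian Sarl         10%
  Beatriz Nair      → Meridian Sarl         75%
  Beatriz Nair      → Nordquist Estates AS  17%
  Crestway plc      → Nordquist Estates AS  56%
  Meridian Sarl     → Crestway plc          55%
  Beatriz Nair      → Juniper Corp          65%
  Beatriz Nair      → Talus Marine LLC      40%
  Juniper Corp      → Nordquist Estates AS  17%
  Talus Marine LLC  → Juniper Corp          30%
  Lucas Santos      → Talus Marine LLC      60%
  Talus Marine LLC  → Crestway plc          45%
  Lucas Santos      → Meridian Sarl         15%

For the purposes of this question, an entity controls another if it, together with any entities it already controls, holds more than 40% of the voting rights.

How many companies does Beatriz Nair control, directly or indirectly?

4

Beatriz holds 75% of Meridian, so Beatriz controls Meridian.
Beatriz holds 65% of Juniper, so Beatriz controls Juniper.
Meridian holds 55% of Crestway, so Beatriz controls Crestway.
Crestway and Juniper and Beatriz together hold 56% + 17% + 17% = 90% of Nordquist, so Beatriz controls Nordquist.
No other company's threshold is met.
Beatriz controls 4 companies.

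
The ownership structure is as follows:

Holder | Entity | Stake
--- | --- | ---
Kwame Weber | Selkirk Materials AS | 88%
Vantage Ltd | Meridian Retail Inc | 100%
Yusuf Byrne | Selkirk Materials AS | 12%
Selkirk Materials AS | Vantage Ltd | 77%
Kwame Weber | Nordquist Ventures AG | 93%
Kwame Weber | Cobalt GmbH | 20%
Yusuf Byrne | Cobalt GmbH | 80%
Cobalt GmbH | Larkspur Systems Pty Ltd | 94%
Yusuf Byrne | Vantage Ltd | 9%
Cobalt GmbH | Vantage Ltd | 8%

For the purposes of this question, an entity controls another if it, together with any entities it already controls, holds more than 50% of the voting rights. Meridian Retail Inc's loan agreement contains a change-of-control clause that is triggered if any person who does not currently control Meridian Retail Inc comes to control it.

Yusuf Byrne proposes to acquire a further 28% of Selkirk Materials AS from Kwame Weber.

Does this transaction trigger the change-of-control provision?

No

The purchase adds only to Yusuf's holdings (Kwame's stake shrinks), so Yusuf is the only person who could newly come to control Meridian.
Yusuf holds 80% of Cobalt, so Yusuf controls Cobalt.
Cobalt holds 94% of Larkspur, so Yusuf controls Larkspur.
Neither Yusuf nor any entity Yusuf controls holds any voting interest in Meridian.
So before the transaction, Yusuf does not control Meridian.
After the purchase, Yusuf's direct stake in Selkirk rises to 12% + 28% = 40%, and Kwame's stake falls to 60%.
Yusuf's side now holds 40% of Selkirk, not > 50%, so Yusuf still does not control Selkirk.
After the transaction, neither Yusuf nor any entity Yusuf controls holds a voting interest in Meridian, so Yusuf still does not control it.
No new person acquires control, so the clause is not triggered.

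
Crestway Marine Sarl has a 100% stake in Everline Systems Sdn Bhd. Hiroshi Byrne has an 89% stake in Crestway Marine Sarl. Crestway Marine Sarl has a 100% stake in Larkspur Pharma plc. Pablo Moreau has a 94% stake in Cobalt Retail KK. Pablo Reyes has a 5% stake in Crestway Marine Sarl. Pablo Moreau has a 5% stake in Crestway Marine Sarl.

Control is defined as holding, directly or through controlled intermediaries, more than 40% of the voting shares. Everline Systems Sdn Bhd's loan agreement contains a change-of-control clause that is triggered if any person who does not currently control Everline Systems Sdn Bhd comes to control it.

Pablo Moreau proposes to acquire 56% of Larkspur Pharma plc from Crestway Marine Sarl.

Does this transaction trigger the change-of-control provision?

No

The purchase adds only to Pablo Moreau's holdings (Crestway's stake shrinks), so Pablo Moreau is the only person who could newly come to control Everline.
Pablo Moreau holds 94% of Cobalt, so Pablo Moreau controls Cobalt.
Neither Pablo Moreau nor any entity Pablo Moreau controls holds any voting interest in Everline.
So before the transaction, Pablo Moreau does not control Everline.
After the purchase, Pablo Moreau holds 56% of Larkspur directly, and Crestway's stake falls to 44%.
Pablo Moreau holds 56% of Larkspur, so Pablo Moreau controls Larkspur.
After the transaction, neither Pablo Moreau nor any entity Pablo Moreau controls holds a voting interest in Everline, so Pablo Moreau still does not control it.
No new person acquires control, so the clause is not triggered.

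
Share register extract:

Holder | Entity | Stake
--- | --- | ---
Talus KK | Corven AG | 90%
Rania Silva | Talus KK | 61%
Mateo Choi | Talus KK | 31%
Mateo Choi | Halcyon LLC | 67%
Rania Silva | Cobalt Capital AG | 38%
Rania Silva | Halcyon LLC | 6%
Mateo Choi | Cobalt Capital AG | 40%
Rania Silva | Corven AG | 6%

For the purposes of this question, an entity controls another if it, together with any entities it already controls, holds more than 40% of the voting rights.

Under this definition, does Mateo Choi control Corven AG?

No

Mateo holds 67% of Halcyon, so Mateo controls Halcyon.
Neither Mateo nor any entity Mateo controls holds any voting interest in Corven.
So Mateo does not control Corven.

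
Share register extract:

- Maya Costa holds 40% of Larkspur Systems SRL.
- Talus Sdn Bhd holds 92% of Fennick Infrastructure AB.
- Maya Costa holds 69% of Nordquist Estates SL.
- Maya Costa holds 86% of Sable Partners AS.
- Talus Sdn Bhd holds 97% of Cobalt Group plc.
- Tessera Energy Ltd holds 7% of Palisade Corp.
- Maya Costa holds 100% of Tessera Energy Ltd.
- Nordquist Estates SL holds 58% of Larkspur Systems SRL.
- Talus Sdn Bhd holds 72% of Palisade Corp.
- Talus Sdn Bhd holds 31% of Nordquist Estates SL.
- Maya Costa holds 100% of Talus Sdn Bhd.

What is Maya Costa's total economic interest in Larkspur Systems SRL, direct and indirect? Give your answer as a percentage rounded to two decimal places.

Maya reaches Larkspur along 3 paths.
Via Talus → Nordquist: 100% × 31% × 58% = 17.98%.
Via Nordquist: 69% × 58% = 40.02%.
Direct stake: 40% = 40%.
Total: 17.98% + 40.02% + 40% = 98%.
Rounded: 98.00%.

98.00%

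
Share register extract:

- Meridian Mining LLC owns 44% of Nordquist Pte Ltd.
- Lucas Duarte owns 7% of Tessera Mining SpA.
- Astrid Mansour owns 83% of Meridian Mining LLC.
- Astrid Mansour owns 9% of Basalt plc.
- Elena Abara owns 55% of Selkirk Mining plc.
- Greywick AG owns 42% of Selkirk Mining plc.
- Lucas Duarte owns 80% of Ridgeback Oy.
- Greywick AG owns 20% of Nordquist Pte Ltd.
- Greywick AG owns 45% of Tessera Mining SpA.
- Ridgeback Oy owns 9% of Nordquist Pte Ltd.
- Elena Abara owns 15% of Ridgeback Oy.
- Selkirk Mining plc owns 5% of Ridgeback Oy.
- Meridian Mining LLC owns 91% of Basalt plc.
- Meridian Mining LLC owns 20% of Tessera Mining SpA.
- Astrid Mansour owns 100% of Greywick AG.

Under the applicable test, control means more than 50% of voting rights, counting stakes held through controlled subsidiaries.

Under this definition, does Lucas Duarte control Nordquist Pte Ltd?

Lucas holds 80% of Ridgeback, so Lucas controls Ridgeback.
In Nordquist, Lucas's side holds only 9%, not > 50%.
So Lucas does not control Nordquist.

No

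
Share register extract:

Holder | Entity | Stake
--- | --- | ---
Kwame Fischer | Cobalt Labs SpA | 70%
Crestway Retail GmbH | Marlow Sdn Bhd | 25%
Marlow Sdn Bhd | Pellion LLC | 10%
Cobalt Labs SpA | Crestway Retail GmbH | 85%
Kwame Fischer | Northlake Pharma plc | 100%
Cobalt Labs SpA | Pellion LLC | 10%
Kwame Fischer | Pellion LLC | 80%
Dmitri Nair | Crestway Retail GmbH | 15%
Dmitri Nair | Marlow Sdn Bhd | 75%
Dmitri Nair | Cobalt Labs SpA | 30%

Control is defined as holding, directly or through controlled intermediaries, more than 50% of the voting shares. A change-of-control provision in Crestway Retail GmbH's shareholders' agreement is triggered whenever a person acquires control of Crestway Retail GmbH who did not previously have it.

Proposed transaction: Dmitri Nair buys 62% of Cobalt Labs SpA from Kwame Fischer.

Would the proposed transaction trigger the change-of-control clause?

The purchase adds only to Dmitri's holdings (Kwame's stake shrinks), so Dmitri is the only person who could newly come to control Crestway.
Dmitri holds 75% of Marlow, so Dmitri controls Marlow.
In Crestway, Dmitri's side holds only 15%, not > 50%.
So before the transaction, Dmitri does not control Crestway.
After the purchase, Dmitri's direct stake in Cobalt rises to 30% + 62% = 92%, and Kwame's stake falls to 8%.
Dmitri holds 92% of Cobalt, so Dmitri controls Cobalt.
Dmitri and Cobalt together hold 15% + 85% = 100% of Crestway, so Dmitri controls Crestway.
Dmitri did not control Crestway before and does after, so the clause is triggered.

Yes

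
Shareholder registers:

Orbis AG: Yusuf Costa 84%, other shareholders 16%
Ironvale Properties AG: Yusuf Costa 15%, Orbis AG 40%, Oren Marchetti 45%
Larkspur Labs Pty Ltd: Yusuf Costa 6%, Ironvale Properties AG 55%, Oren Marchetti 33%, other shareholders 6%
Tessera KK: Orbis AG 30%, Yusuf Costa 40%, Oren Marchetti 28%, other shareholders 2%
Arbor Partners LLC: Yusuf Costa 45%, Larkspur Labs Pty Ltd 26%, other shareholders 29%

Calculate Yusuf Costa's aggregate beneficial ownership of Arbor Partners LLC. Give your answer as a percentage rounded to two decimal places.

Yusuf reaches Arbor along 4 paths.
Direct stake: 45% = 45%.
Via Larkspur: 6% × 26% = 1.56%.
Via Ironvale → Larkspur: 15% × 55% × 26% = 2.145%.
Via Orbis → Ironvale → Larkspur: 84% × 40% × 55% × 26% = 4.8048%.
Total: 45% + 1.56% + 2.145% + 4.8048% = 53.5098%.
Rounded: 53.51%.

53.51%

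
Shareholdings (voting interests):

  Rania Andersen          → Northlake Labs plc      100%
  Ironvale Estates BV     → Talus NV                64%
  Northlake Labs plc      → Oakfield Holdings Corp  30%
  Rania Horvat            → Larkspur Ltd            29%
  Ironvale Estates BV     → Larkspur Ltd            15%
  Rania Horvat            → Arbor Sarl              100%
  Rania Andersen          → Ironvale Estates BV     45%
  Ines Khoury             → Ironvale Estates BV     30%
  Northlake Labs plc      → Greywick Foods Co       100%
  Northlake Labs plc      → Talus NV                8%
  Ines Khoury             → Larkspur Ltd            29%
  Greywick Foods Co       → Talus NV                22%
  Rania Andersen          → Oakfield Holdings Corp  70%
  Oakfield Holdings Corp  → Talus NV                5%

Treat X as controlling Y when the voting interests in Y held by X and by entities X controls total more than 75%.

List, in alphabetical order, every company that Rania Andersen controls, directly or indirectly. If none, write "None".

Greywick Foods Co, Northlake Labs plc, Oakfield Holdings Corp

Rania Andersen holds 100% of Northlake, so Rania Andersen controls Northlake.
Rania Andersen and Northlake together hold 70% + 30% = 100% of Oakfield, so Rania Andersen controls Oakfield.
Northlake holds 100% of Greywick, so Rania Andersen controls Greywick.
No other company's threshold is met.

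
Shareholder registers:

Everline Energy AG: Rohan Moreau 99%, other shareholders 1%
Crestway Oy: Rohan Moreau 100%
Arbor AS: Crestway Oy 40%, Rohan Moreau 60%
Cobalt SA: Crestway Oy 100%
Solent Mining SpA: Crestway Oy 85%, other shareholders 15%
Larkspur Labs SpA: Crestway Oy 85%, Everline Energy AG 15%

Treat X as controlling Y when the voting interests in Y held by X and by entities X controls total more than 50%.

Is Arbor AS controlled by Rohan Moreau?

Yes

Rohan holds 100% of Crestway, so Rohan controls Crestway.
Crestway and Rohan together hold 40% + 60% = 100% of Arbor, so Rohan controls Arbor.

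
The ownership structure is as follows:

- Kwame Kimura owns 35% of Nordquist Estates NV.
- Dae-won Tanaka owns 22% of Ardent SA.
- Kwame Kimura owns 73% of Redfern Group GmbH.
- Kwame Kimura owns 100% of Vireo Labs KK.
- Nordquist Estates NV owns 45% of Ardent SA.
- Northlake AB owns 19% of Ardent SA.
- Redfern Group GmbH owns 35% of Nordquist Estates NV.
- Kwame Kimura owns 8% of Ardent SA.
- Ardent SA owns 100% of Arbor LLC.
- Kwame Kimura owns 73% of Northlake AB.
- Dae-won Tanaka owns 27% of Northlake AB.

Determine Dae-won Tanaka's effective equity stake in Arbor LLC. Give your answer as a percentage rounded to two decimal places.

Dae-won reaches Arbor along 2 paths.
Via Ardent: 22% × 100% = 22%.
Via Northlake → Ardent: 27% × 19% × 100% = 5.13%.
Total: 22% + 5.13% = 27.13%.

27.13%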